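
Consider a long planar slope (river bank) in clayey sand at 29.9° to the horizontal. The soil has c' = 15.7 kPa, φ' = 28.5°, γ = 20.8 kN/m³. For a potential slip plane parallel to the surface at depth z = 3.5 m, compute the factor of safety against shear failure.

FS = 1.44

For an infinite slope with a slip plane parallel to the surface (no pore pressure): FS = [c' + γz cos²β tanφ'] / [γz sinβ cosβ].
γz = 20.8·3.5 = 72.80 kN/m²
Numerator = 15.7 + 72.80·cos²29.9°·tan28.5° = 15.7 + 72.80·0.7515·0.5430 = 45.405 kPa
Denominator = 72.80·sin29.9°·cos29.9° = 72.80·0.4985·0.8669 = 31.460 kPa
FS = 45.405 / 31.460 = 1.443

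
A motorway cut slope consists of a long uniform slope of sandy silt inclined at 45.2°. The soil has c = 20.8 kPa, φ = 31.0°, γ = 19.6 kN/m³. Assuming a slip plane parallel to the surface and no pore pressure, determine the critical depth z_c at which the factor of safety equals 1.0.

z_c = 5.26 m

Setting FS = 1.00 in FS = [c + γz cos²β tanφ] / [γz sinβ cosβ] and solving for z:
z = c / [γ cosβ (FS·sinβ − cosβ·tanφ)]
  = 20.8 / [19.6·cos45.2°·(1.00·sin45.2° − cos45.2°·tan31.0°)]
  = 20.8 / [19.6·0.7046·(1.00·0.7096 − 0.7046·0.6009)]
  = 20.8 / 3.9524 = 5.263 m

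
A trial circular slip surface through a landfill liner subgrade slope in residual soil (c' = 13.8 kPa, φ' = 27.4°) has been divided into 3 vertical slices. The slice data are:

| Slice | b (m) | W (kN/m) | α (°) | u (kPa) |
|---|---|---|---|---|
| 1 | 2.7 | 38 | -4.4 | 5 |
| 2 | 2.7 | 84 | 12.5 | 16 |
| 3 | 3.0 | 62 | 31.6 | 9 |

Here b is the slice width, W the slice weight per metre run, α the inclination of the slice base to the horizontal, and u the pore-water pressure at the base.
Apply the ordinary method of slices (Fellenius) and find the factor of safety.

FS = 3.50

Ordinary method of slices: FS = Σ[c'·Δl_i + (W_i cosα_i − u_i·Δl_i)·tanφ'] / Σ W_i sinα_i, with Δl_i = b_i / cosα_i.
Slice 1: Δl = 2.7/cos(-4.4°) = 2.708 m; N'_1 = 38·cos(-4.4°) − 5·2.708 = 24.3; c'Δl = 37.37; W sinα = -2.9
Slice 2: Δl = 2.7/cos12.5° = 2.766 m; N'_2 = 84·cos12.5° − 16·2.766 = 37.8; c'Δl = 38.16; W sinα = 18.2
Slice 3: Δl = 3.0/cos31.6° = 3.522 m; N'_3 = 62·cos31.6° − 9·3.522 = 21.1; c'Δl = 48.61; W sinα = 32.5
Σc'Δl = 124.1 kN/m; ΣN' = 83.2 kN/m; ΣW sinα = 47.8 kN/m
Resisting = 124.1 + 83.2·tan27.4° = 124.1 + 43.1 = 167.3 kN/m
FS = 167.3 / 47.8 = 3.503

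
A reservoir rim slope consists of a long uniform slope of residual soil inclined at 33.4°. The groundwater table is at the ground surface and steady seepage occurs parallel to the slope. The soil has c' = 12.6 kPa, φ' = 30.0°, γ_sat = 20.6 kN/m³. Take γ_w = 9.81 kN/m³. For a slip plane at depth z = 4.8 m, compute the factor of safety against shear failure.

With seepage parallel to the slope and the water table at the surface, the effective normal stress on the slip plane uses the buoyant unit weight γ' = γ_sat − γ_w while the driving shear stress uses γ_sat:
FS = [c' + γ' z cos²β tanφ'] / [γ_sat z sinβ cosβ]
γ' = 20.6 − 9.81 = 10.79 kN/m³
Numerator = 12.6 + 10.79·4.8·cos²33.4°·tan30.0° = 12.6 + 10.79·4.8·0.6970·0.5774 = 33.441 kPa
Denominator = 20.6·4.8·sin33.4°·cos33.4° = 20.6·4.8·0.5505·0.8348 = 45.442 kPa
FS = 33.441 / 45.442 = 0.736

FS = 0.74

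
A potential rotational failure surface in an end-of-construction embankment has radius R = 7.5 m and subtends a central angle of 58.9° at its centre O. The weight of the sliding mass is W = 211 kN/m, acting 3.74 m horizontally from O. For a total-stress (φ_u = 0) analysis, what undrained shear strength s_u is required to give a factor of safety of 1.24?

FS = s_u·L_a·R / (W·d), so s_u = FS·W·d / (L_a·R).
Arc length L_a = R·θ = 7.5·(58.9°·π/180) = 7.5·1.0280 = 7.71 m
s_u = 1.24·211·3.74 / (7.71·7.5) = 978.5 / 57.82 = 16.92 kPa

s_u = 16.9 kPa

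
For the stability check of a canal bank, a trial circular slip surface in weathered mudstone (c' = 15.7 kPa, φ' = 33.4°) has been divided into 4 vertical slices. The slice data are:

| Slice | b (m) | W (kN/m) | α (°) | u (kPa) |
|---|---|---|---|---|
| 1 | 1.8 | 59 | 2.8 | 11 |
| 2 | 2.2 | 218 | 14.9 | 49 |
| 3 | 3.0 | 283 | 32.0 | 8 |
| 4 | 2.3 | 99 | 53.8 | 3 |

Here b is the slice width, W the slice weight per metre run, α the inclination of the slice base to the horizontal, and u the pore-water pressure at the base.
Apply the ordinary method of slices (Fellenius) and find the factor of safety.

Ordinary method of slices: FS = Σ[c'·Δl_i + (W_i cosα_i − u_i·Δl_i)·tanφ'] / Σ W_i sinα_i, with Δl_i = b_i / cosα_i.
Slice 1: Δl = 1.8/cos2.8° = 1.802 m; N'_1 = 59·cos2.8° − 11·1.802 = 39.1; c'Δl = 28.29; W sinα = 2.9
Slice 2: Δl = 2.2/cos14.9° = 2.277 m; N'_2 = 218·cos14.9° − 49·2.277 = 99.1; c'Δl = 35.74; W sinα = 56.1
Slice 3: Δl = 3.0/cos32.0° = 3.538 m; N'_3 = 283·cos32.0° − 8·3.538 = 211.7; c'Δl = 55.54; W sinα = 150.0
Slice 4: Δl = 2.3/cos53.8° = 3.894 m; N'_4 = 99·cos53.8° − 3·3.894 = 46.8; c'Δl = 61.14; W sinα = 79.9
Σc'Δl = 180.7 kN/m; ΣN' = 396.7 kN/m; ΣW sinα = 288.8 kN/m
Resisting = 180.7 + 396.7·tan33.4° = 180.7 + 261.6 = 442.3 kN/m
FS = 442.3 / 288.8 = 1.532

FS = 1.53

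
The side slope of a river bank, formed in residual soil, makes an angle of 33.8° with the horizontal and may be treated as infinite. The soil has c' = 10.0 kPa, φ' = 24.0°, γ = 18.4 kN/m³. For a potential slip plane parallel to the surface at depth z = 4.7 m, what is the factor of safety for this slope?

FS = 0.92

For an infinite slope with a slip plane parallel to the surface (no pore pressure): FS = [c' + γz cos²β tanφ'] / [γz sinβ cosβ].
γz = 18.4·4.7 = 86.48 kN/m²
Numerator = 10.0 + 86.48·cos²33.8°·tan24.0° = 10.0 + 86.48·0.6905·0.4452 = 36.588 kPa
Denominator = 86.48·sin33.8°·cos33.8° = 86.48·0.5563·0.8310 = 39.977 kPa
FS = 36.588 / 39.977 = 0.915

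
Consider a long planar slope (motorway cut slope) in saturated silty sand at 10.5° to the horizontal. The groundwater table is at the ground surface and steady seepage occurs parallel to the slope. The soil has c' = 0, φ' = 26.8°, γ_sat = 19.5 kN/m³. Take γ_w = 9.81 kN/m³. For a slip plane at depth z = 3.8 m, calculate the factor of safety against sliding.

With seepage parallel to the slope and the water table at the surface, the effective normal stress on the slip plane uses the buoyant unit weight γ' = γ_sat − γ_w while the driving shear stress uses γ_sat:
FS = [c' + γ' z cos²β tanφ'] / [γ_sat z sinβ cosβ]
(For c' = 0 this reduces to FS = (γ'/γ_sat)·tanφ'/tanβ.)
γ' = 19.5 − 9.81 = 9.69 kN/m³
Numerator = 0.0 + 9.69·3.8·cos²10.5°·tan26.8° = 0.0 + 9.69·3.8·0.9668·0.5051 = 17.982 kPa
Denominator = 19.5·3.8·sin10.5°·cos10.5° = 19.5·3.8·0.1822·0.9833 = 13.278 kPa
FS = 17.982 / 13.278 = 1.354

FS = 1.35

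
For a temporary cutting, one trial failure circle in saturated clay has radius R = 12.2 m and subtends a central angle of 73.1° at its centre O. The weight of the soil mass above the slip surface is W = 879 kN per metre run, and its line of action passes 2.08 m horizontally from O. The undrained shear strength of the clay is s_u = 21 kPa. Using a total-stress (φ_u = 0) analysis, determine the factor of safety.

Taking moments about the centre O, the resisting moment is provided by the undrained shear strength acting along the arc:
Arc length L_a = R·θ = 12.2·(73.1°·π/180) = 12.2·1.2758 = 15.57 m
M_R = s_u·L_a·R = 21·15.57·12.2 = 3987.8 kN·m/m
M_D = W·d = 879·2.08 = 1828.3 kN·m/m
FS = M_R / M_D = 3987.8 / 1828.3 = 2.181

FS = 2.18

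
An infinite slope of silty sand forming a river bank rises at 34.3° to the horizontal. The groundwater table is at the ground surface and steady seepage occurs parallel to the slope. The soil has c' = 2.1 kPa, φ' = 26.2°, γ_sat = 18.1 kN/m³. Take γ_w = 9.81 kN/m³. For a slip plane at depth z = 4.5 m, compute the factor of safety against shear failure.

With seepage parallel to the slope and the water table at the surface, the effective normal stress on the slip plane uses the buoyant unit weight γ' = γ_sat − γ_w while the driving shear stress uses γ_sat:
FS = [c' + γ' z cos²β tanφ'] / [γ_sat z sinβ cosβ]
γ' = 18.1 − 9.81 = 8.29 kN/m³
Numerator = 2.1 + 8.29·4.5·cos²34.3°·tan26.2° = 2.1 + 8.29·4.5·0.6824·0.4921 = 14.627 kPa
Denominator = 18.1·4.5·sin34.3°·cos34.3° = 18.1·4.5·0.5635·0.8261 = 37.917 kPa
FS = 14.627 / 37.917 = 0.386

FS = 0.39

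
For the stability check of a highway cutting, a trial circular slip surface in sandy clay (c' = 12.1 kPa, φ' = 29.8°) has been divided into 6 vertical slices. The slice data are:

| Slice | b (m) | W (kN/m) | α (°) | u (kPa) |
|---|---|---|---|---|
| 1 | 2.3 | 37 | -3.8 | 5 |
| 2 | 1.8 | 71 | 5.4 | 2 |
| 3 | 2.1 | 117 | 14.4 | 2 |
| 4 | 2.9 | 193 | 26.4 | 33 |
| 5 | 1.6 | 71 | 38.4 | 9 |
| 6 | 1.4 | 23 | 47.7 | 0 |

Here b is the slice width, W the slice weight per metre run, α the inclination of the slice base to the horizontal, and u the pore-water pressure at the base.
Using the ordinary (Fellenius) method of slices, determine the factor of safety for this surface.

FS = 1.93

Ordinary method of slices: FS = Σ[c'·Δl_i + (W_i cosα_i − u_i·Δl_i)·tanφ'] / Σ W_i sinα_i, with Δl_i = b_i / cosα_i.
Slice 1: Δl = 2.3/cos(-3.8°) = 2.305 m; N'_1 = 37·cos(-3.8°) − 5·2.305 = 25.4; c'Δl = 27.89; W sinα = -2.5
Slice 2: Δl = 1.8/cos5.4° = 1.808 m; N'_2 = 71·cos5.4° − 2·1.808 = 67.1; c'Δl = 21.88; W sinα = 6.7
Slice 3: Δl = 2.1/cos14.4° = 2.168 m; N'_3 = 117·cos14.4° − 2·2.168 = 109.0; c'Δl = 26.23; W sinα = 29.1
Slice 4: Δl = 2.9/cos26.4° = 3.238 m; N'_4 = 193·cos26.4° − 33·3.238 = 66.0; c'Δl = 39.18; W sinα = 85.8
Slice 5: Δl = 1.6/cos38.4° = 2.042 m; N'_5 = 71·cos38.4° − 9·2.042 = 37.3; c'Δl = 24.70; W sinα = 44.1
Slice 6: Δl = 1.4/cos47.7° = 2.080 m; N'_6 = 23·cos47.7° − 0·2.080 = 15.5; c'Δl = 25.17; W sinα = 17.0
Σc'Δl = 165.1 kN/m; ΣN' = 320.2 kN/m; ΣW sinα = 180.3 kN/m
Resisting = 165.1 + 320.2·tan29.8° = 165.1 + 183.4 = 348.4 kN/m
FS = 348.4 / 180.3 = 1.933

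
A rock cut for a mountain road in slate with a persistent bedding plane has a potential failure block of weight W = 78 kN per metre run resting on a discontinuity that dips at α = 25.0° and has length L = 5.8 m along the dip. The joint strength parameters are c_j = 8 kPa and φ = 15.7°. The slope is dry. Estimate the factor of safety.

FS = 2.01

Resolving the block weight along and normal to the plane and applying the Mohr–Coulomb strength on the joint:
N' = W cosα = 78·cos25.0° = 70.7 kN/m
Driving force T = W sinα = 78·sin25.0° = 33.0 kN/m
Resisting force R = c_j·L + N'·tanφ = 8·5.8 + 70.7·tan15.7° = 46.4 + 19.9 = 66.3 kN/m
FS = R / T = 66.3 / 33.0 = 2.010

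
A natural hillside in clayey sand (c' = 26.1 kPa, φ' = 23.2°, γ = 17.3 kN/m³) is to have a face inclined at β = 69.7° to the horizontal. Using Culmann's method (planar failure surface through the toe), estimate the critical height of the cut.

H_c = 16.69 m

Culmann's analysis gives the critical failure plane at α_cr = (β + φ')/2 = (69.7 + 23.2)/2 = 46.5°, and the critical height
H_c = (4c'/γ) · sinβ cosφ' / [1 − cos(β − φ')]
    = (4·26.1/17.3) · sin69.7°·cos23.2° / [1 − cos(46.5°)]
    = 6.035 · 0.9379·0.9191 / [1 − 0.6884]
    = 6.035 · 0.8620 / 0.3116
    = 16.69 m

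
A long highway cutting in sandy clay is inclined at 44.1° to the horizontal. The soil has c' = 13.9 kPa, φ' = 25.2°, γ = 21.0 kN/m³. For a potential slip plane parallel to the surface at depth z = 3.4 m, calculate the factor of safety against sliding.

For an infinite slope with a slip plane parallel to the surface (no pore pressure): FS = [c' + γz cos²β tanφ'] / [γz sinβ cosβ].
γz = 21.0·3.4 = 71.40 kN/m²
Numerator = 13.9 + 71.40·cos²44.1°·tan25.2° = 13.9 + 71.40·0.5157·0.4706 = 31.227 kPa
Denominator = 71.40·sin44.1°·cos44.1° = 71.40·0.6959·0.7181 = 35.682 kPa
FS = 31.227 / 35.682 = 0.875

FS = 0.88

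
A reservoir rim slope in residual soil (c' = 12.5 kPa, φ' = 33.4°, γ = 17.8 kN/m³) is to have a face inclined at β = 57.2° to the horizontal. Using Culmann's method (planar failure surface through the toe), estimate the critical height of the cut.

H_c = 23.18 m

Culmann's analysis gives the critical failure plane at α_cr = (β + φ')/2 = (57.2 + 33.4)/2 = 45.3°, and the critical height
H_c = (4c'/γ) · sinβ cosφ' / [1 − cos(β − φ')]
    = (4·12.5/17.8) · sin57.2°·cos33.4° / [1 − cos(23.8°)]
    = 2.809 · 0.8406·0.8348 / [1 − 0.9150]
    = 2.809 · 0.7017 / 0.0850
    = 23.18 m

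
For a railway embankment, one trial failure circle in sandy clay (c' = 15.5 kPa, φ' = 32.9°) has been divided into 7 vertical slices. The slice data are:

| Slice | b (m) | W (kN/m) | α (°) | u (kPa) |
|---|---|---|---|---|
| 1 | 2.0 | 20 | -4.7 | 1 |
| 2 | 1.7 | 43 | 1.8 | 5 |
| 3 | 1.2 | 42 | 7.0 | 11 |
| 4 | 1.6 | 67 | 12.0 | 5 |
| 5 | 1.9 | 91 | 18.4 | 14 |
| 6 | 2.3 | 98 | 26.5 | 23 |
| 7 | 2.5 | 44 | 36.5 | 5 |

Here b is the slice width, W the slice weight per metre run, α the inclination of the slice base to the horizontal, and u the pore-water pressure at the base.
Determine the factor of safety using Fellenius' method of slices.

FS = 3.23

Ordinary method of slices: FS = Σ[c'·Δl_i + (W_i cosα_i − u_i·Δl_i)·tanφ'] / Σ W_i sinα_i, with Δl_i = b_i / cosα_i.
Slice 1: Δl = 2.0/cos(-4.7°) = 2.007 m; N'_1 = 20·cos(-4.7°) − 1·2.007 = 17.9; c'Δl = 31.10; W sinα = -1.6
Slice 2: Δl = 1.7/cos1.8° = 1.701 m; N'_2 = 43·cos1.8° − 5·1.701 = 34.5; c'Δl = 26.36; W sinα = 1.4
Slice 3: Δl = 1.2/cos7.0° = 1.209 m; N'_3 = 42·cos7.0° − 11·1.209 = 28.4; c'Δl = 18.74; W sinα = 5.1
Slice 4: Δl = 1.6/cos12.0° = 1.636 m; N'_4 = 67·cos12.0° − 5·1.636 = 57.4; c'Δl = 25.35; W sinα = 13.9
Slice 5: Δl = 1.9/cos18.4° = 2.002 m; N'_5 = 91·cos18.4° − 14·2.002 = 58.3; c'Δl = 31.04; W sinα = 28.7
Slice 6: Δl = 2.3/cos26.5° = 2.570 m; N'_6 = 98·cos26.5° − 23·2.570 = 28.6; c'Δl = 39.84; W sinα = 43.7
Slice 7: Δl = 2.5/cos36.5° = 3.110 m; N'_7 = 44·cos36.5° − 5·3.110 = 19.8; c'Δl = 48.21; W sinα = 26.2
Σc'Δl = 220.6 kN/m; ΣN' = 244.9 kN/m; ΣW sinα = 117.4 kN/m
Resisting = 220.6 + 244.9·tan32.9° = 220.6 + 158.4 = 379.1 kN/m
FS = 379.1 / 117.4 = 3.229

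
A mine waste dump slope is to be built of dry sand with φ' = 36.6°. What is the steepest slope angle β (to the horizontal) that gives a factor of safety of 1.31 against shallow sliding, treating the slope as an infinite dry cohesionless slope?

β = 29.5°

For an infinite dry cohesionless slope FS = tanφ'/tanβ, so tanβ = tanφ' / FS.
tanβ = tan36.6° / 1.31 = 0.7427 / 1.31 = 0.5669
β = arctan(0.5669) = 29.55°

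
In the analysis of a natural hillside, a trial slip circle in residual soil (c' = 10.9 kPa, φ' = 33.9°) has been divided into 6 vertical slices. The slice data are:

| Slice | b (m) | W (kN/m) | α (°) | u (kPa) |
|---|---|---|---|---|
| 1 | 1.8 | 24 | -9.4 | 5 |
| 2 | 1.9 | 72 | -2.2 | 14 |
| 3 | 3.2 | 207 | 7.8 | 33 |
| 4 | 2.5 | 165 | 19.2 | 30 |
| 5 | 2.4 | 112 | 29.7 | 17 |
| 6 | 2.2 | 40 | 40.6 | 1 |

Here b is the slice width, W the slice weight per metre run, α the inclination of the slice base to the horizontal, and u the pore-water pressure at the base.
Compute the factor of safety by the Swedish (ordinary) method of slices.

Ordinary method of slices: FS = Σ[c'·Δl_i + (W_i cosα_i − u_i·Δl_i)·tanφ'] / Σ W_i sinα_i, with Δl_i = b_i / cosα_i.
Slice 1: Δl = 1.8/cos(-9.4°) = 1.824 m; N'_1 = 24·cos(-9.4°) − 5·1.824 = 14.6; c'Δl = 19.89; W sinα = -3.9
Slice 2: Δl = 1.9/cos(-2.2°) = 1.901 m; N'_2 = 72·cos(-2.2°) − 14·1.901 = 45.3; c'Δl = 20.73; W sinα = -2.8
Slice 3: Δl = 3.2/cos7.8° = 3.230 m; N'_3 = 207·cos7.8° − 33·3.230 = 98.5; c'Δl = 35.21; W sinα = 28.1
Slice 4: Δl = 2.5/cos19.2° = 2.647 m; N'_4 = 165·cos19.2° − 30·2.647 = 76.4; c'Δl = 28.86; W sinα = 54.3
Slice 5: Δl = 2.4/cos29.7° = 2.763 m; N'_5 = 112·cos29.7° − 17·2.763 = 50.3; c'Δl = 30.12; W sinα = 55.5
Slice 6: Δl = 2.2/cos40.6° = 2.898 m; N'_6 = 40·cos40.6° − 1·2.898 = 27.5; c'Δl = 31.58; W sinα = 26.0
Σc'Δl = 166.4 kN/m; ΣN' = 312.6 kN/m; ΣW sinα = 157.2 kN/m
Resisting = 166.4 + 312.6·tan33.9° = 166.4 + 210.0 = 376.4 kN/m
FS = 376.4 / 157.2 = 2.395

FS = 2.39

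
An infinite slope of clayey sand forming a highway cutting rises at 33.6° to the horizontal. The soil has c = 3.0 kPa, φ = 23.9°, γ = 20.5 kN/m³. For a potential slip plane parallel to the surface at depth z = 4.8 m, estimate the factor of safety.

FS = 0.73

For an infinite slope with a slip plane parallel to the surface (no pore pressure): FS = [c + γz cos²β tanφ] / [γz sinβ cosβ].
γz = 20.5·4.8 = 98.40 kN/m²
Numerator = 3.0 + 98.40·cos²33.6°·tan23.9° = 3.0 + 98.40·0.6938·0.4431 = 33.251 kPa
Denominator = 98.40·sin33.6°·cos33.6° = 98.40·0.5534·0.8329 = 45.356 kPa
FS = 33.251 / 45.356 = 0.733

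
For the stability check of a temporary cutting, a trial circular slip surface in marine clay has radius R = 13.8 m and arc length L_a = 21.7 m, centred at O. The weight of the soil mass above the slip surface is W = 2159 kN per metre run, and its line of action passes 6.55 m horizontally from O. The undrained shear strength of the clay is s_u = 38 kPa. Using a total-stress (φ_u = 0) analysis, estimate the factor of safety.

Taking moments about the centre O, the resisting moment is provided by the undrained shear strength acting along the arc:
M_R = s_u·L_a·R = 38·21.70·13.8 = 11379.5 kN·m/m
M_D = W·d = 2159·6.55 = 14141.4 kN·m/m
FS = M_R / M_D = 11379.5 / 14141.4 = 0.805

FS = 0.80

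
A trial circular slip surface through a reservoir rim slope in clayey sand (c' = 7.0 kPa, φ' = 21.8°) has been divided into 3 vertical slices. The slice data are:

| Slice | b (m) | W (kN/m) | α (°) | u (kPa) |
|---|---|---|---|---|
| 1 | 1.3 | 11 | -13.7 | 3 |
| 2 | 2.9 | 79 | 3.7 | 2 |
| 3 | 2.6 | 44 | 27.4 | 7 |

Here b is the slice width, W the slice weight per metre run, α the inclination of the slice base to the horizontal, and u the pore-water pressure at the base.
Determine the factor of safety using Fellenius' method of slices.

FS = 3.94

Ordinary method of slices: FS = Σ[c'·Δl_i + (W_i cosα_i − u_i·Δl_i)·tanφ'] / Σ W_i sinα_i, with Δl_i = b_i / cosα_i.
Slice 1: Δl = 1.3/cos(-13.7°) = 1.338 m; N'_1 = 11·cos(-13.7°) − 3·1.338 = 6.7; c'Δl = 9.37; W sinα = -2.6
Slice 2: Δl = 2.9/cos3.7° = 2.906 m; N'_2 = 79·cos3.7° − 2·2.906 = 73.0; c'Δl = 20.34; W sinα = 5.1
Slice 3: Δl = 2.6/cos27.4° = 2.929 m; N'_3 = 44·cos27.4° − 7·2.929 = 18.6; c'Δl = 20.50; W sinα = 20.2
Σc'Δl = 50.2 kN/m; ΣN' = 98.3 kN/m; ΣW sinα = 22.7 kN/m
Resisting = 50.2 + 98.3·tan21.8° = 50.2 + 39.3 = 89.5 kN/m
FS = 89.5 / 22.7 = 3.936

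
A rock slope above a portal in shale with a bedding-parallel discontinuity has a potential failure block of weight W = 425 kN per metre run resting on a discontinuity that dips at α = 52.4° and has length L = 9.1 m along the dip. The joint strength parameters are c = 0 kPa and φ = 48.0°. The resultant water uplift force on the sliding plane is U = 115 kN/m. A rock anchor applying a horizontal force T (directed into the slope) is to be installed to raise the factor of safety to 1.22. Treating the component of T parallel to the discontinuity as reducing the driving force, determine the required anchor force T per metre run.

Resolving forces along and normal to the sliding plane, with the horizontal anchor force T adding T·sinα to the effective normal force and T·cosα acting up the plane against the driving force:
FS = [cL + (W cosα − U + T sinα) tanφ] / [W sinα − T cosα]
Without the anchor: N' = 144.3 kN/m, driving T_d = 336.7 kN/m, resisting R = 0·9.1 + 144.3·tan48.0° = 160.3 kN/m, FS = 0.48.
Setting FS = 1.22 and solving for T:
1.22·(336.7 − T cos52.4°) = 160.3 + T sin52.4°·tan48.0°
T·(sin52.4°·tan48.0° + 1.22·cos52.4°) = 1.22·336.7 − 160.3
T·(0.7923·1.1106 + 1.22·0.6101) = 410.8 − 160.3 = 250.5
T·1.6243 = 250.5
T = 154.2 kN/m

T = 154 kN/m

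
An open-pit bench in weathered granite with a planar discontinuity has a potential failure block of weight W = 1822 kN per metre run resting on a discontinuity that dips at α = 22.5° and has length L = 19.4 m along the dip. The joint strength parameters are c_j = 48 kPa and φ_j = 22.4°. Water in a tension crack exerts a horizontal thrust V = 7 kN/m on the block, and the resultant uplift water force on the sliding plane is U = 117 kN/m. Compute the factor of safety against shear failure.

FS = 2.24

Resolving the block weight along and normal to the plane and applying the Mohr–Coulomb strength on the joint:
N' = W cosα − U − V sinα = 1822·cos22.5° − 117 − 7·sin22.5° = 1563.6 kN/m
Driving force T = W sinα + V cosα = 1822·sin22.5° + 7·cos22.5° = 703.7 kN/m
Resisting force R = c_j·L + N'·tanφ_j = 48·19.4 + 1563.6·tan22.4° = 931.2 + 644.5 = 1575.7 kN/m
FS = R / T = 1575.7 / 703.7 = 2.239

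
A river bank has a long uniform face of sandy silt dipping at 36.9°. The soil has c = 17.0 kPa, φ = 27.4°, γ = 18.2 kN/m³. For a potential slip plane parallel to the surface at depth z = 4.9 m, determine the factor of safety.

FS = 1.09

For an infinite slope with a slip plane parallel to the surface (no pore pressure): FS = [c + γz cos²β tanφ] / [γz sinβ cosβ].
γz = 18.2·4.9 = 89.18 kN/m²
Numerator = 17.0 + 89.18·cos²36.9°·tan27.4° = 17.0 + 89.18·0.6395·0.5184 = 46.562 kPa
Denominator = 89.18·sin36.9°·cos36.9° = 89.18·0.6004·0.7997 = 42.819 kPa
FS = 46.562 / 42.819 = 1.087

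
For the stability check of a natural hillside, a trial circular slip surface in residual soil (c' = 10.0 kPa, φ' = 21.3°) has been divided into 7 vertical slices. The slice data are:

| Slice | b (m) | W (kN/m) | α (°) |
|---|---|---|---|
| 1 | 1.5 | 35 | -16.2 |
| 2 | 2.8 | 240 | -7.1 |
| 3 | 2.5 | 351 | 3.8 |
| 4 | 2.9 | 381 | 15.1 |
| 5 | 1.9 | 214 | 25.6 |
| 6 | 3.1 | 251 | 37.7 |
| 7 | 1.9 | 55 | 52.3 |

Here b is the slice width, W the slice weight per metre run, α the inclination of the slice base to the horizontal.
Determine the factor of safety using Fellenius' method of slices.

Ordinary method of slices: FS = Σ[c'·Δl_i + (W_i cosα_i)·tanφ'] / Σ W_i sinα_i, with Δl_i = b_i / cosα_i.
Slice 1: Δl = 1.5/cos(-16.2°) = 1.562 m; N'_1 = 35·cos(-16.2°) = 33.6; c'Δl = 15.62; W sinα = -9.8
Slice 2: Δl = 2.8/cos(-7.1°) = 2.822 m; N'_2 = 240·cos(-7.1°) = 238.2; c'Δl = 28.22; W sinα = -29.7
Slice 3: Δl = 2.5/cos3.8° = 2.506 m; N'_3 = 351·cos3.8° = 350.2; c'Δl = 25.06; W sinα = 23.3
Slice 4: Δl = 2.9/cos15.1° = 3.004 m; N'_4 = 381·cos15.1° = 367.8; c'Δl = 30.04; W sinα = 99.3
Slice 5: Δl = 1.9/cos25.6° = 2.107 m; N'_5 = 214·cos25.6° = 193.0; c'Δl = 21.07; W sinα = 92.5
Slice 6: Δl = 3.1/cos37.7° = 3.918 m; N'_6 = 251·cos37.7° = 198.6; c'Δl = 39.18; W sinα = 153.5
Slice 7: Δl = 1.9/cos52.3° = 3.107 m; N'_7 = 55·cos52.3° = 33.6; c'Δl = 31.07; W sinα = 43.5
Σc'Δl = 190.2 kN/m; ΣN' = 1415.1 kN/m; ΣW sinα = 372.6 kN/m
Resisting = 190.2 + 1415.1·tan21.3° = 190.2 + 551.7 = 742.0 kN/m
FS = 742.0 / 372.6 = 1.992

FS = 1.99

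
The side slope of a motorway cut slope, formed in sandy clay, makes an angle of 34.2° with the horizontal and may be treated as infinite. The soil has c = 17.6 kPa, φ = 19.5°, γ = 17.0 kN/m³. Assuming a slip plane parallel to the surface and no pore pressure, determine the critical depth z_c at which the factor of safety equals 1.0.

z_c = 4.65 m

Setting FS = 1.00 in FS = [c + γz cos²β tanφ] / [γz sinβ cosβ] and solving for z:
z = c / [γ cosβ (FS·sinβ − cosβ·tanφ)]
  = 17.6 / [17.0·cos34.2°·(1.00·sin34.2° − cos34.2°·tan19.5°)]
  = 17.6 / [17.0·0.8271·(1.00·0.5621 − 0.8271·0.3541)]
  = 17.6 / 3.7850 = 4.650 m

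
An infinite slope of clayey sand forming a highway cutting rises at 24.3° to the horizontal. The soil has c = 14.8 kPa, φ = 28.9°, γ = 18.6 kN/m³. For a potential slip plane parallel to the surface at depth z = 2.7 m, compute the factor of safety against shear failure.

For an infinite slope with a slip plane parallel to the surface (no pore pressure): FS = [c + γz cos²β tanφ] / [γz sinβ cosβ].
γz = 18.6·2.7 = 50.22 kN/m²
Numerator = 14.8 + 50.22·cos²24.3°·tan28.9° = 14.8 + 50.22·0.8307·0.5520 = 37.828 kPa
Denominator = 50.22·sin24.3°·cos24.3° = 50.22·0.4115·0.9114 = 18.835 kPa
FS = 37.828 / 18.835 = 2.008

FS = 2.01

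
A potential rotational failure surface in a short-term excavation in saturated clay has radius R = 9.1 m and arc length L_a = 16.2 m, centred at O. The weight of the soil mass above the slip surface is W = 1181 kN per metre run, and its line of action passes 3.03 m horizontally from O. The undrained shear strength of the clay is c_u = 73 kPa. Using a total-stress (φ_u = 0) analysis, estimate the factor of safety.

FS = 3.01

Taking moments about the centre O, the resisting moment is provided by the undrained shear strength acting along the arc:
M_R = c_u·L_a·R = 73·16.20·9.1 = 10761.7 kN·m/m
M_D = W·d = 1181·3.03 = 3578.4 kN·m/m
FS = M_R / M_D = 10761.7 / 3578.4 = 3.007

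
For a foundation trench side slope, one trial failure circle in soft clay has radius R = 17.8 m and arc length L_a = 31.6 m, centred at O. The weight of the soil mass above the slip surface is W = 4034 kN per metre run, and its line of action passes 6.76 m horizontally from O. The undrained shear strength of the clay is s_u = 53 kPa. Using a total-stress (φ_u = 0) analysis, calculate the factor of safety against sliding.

FS = 1.09

Taking moments about the centre O, the resisting moment is provided by the undrained shear strength acting along the arc:
M_R = s_u·L_a·R = 53·31.60·17.8 = 29811.4 kN·m/m
M_D = W·d = 4034·6.76 = 27269.8 kN·m/m
FS = M_R / M_D = 29811.4 / 27269.8 = 1.093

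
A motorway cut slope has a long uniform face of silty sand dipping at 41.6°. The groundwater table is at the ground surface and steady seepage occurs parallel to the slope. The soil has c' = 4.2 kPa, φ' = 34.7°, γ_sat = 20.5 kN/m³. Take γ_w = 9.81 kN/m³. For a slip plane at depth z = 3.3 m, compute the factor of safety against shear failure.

With seepage parallel to the slope and the water table at the surface, the effective normal stress on the slip plane uses the buoyant unit weight γ' = γ_sat − γ_w while the driving shear stress uses γ_sat:
FS = [c' + γ' z cos²β tanφ'] / [γ_sat z sinβ cosβ]
γ' = 20.5 − 9.81 = 10.69 kN/m³
Numerator = 4.2 + 10.69·3.3·cos²41.6°·tan34.7° = 4.2 + 10.69·3.3·0.5592·0.6924 = 17.860 kPa
Denominator = 20.5·3.3·sin41.6°·cos41.6° = 20.5·3.3·0.6639·0.7478 = 33.587 kPa
FS = 17.860 / 33.587 = 0.532

FS = 0.53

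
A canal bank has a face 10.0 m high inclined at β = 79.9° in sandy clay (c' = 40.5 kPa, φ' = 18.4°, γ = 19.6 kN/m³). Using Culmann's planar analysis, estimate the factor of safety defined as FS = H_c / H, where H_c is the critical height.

H_c = (4c'/γ) · sinβ cosφ' / [1 − cos(β − φ')]
    = (4·40.5/19.6) · sin79.9°·cos18.4° / [1 − cos61.5°]
    = 8.265 · 0.9342 / 0.5228 = 14.77 m
FS = H_c / H = 14.77 / 10.0 = 1.477

FS = 1.48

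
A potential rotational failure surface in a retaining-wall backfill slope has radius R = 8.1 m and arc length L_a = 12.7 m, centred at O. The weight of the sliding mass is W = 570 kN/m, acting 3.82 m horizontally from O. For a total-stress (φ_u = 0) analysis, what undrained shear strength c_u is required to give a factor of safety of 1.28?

FS = c_u·L_a·R / (W·d), so c_u = FS·W·d / (L_a·R).
c_u = 1.28·570·3.82 / (12.70·8.1) = 2787.1 / 102.87 = 27.09 kPa

c_u = 27.1 kPa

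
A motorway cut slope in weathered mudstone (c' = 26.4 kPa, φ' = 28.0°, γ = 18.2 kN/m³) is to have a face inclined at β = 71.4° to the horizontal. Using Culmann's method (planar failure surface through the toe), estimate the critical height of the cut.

Culmann's analysis gives the critical failure plane at α_cr = (β + φ')/2 = (71.4 + 28.0)/2 = 49.7°, and the critical height
H_c = (4c'/γ) · sinβ cosφ' / [1 − cos(β − φ')]
    = (4·26.4/18.2) · sin71.4°·cos28.0° / [1 − cos(43.4°)]
    = 5.802 · 0.9478·0.8829 / [1 − 0.7266]
    = 5.802 · 0.8368 / 0.2734
    = 17.76 m

H_c = 17.76 m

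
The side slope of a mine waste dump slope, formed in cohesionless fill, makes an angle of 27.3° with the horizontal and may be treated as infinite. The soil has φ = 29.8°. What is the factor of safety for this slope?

For a dry cohesionless infinite slope the factor of safety is FS = tanφ / tanβ.
FS = tan29.8° / tan27.3° = 0.5727 / 0.5161 = 1.110

FS = 1.11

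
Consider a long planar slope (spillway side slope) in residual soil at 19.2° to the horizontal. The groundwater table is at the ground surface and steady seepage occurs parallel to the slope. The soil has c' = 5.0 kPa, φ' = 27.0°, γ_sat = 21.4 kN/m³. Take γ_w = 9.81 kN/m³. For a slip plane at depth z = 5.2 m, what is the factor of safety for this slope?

With seepage parallel to the slope and the water table at the surface, the effective normal stress on the slip plane uses the buoyant unit weight γ' = γ_sat − γ_w while the driving shear stress uses γ_sat:
FS = [c' + γ' z cos²β tanφ'] / [γ_sat z sinβ cosβ]
γ' = 21.4 − 9.81 = 11.59 kN/m³
Numerator = 5.0 + 11.59·5.2·cos²19.2°·tan27.0° = 5.0 + 11.59·5.2·0.8918·0.5095 = 32.387 kPa
Denominator = 21.4·5.2·sin19.2°·cos19.2° = 21.4·5.2·0.3289·0.9444 = 34.561 kPa
FS = 32.387 / 34.561 = 0.937

FS = 0.94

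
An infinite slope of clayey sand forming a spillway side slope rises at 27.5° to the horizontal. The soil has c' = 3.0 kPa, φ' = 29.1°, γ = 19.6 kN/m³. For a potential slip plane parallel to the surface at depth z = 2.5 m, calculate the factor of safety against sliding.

For an infinite slope with a slip plane parallel to the surface (no pore pressure): FS = [c' + γz cos²β tanφ'] / [γz sinβ cosβ].
γz = 19.6·2.5 = 49.00 kN/m²
Numerator = 3.0 + 49.00·cos²27.5°·tan29.1° = 3.0 + 49.00·0.7868·0.5566 = 24.458 kPa
Denominator = 49.00·sin27.5°·cos27.5° = 49.00·0.4617·0.8870 = 20.069 kPa
FS = 24.458 / 20.069 = 1.219

FS = 1.22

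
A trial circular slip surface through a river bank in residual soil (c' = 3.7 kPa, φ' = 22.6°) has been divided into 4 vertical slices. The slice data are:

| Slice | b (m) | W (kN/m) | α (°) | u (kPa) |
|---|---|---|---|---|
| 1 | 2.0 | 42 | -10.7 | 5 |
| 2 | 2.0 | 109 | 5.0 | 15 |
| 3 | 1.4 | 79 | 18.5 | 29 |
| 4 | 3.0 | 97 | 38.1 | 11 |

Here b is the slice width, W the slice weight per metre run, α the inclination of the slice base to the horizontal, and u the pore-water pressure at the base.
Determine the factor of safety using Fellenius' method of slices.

FS = 1.24

Ordinary method of slices: FS = Σ[c'·Δl_i + (W_i cosα_i − u_i·Δl_i)·tanφ'] / Σ W_i sinα_i, with Δl_i = b_i / cosα_i.
Slice 1: Δl = 2.0/cos(-10.7°) = 2.035 m; N'_1 = 42·cos(-10.7°) − 5·2.035 = 31.1; c'Δl = 7.53; W sinα = -7.8
Slice 2: Δl = 2.0/cos5.0° = 2.008 m; N'_2 = 109·cos5.0° − 15·2.008 = 78.5; c'Δl = 7.43; W sinα = 9.5
Slice 3: Δl = 1.4/cos18.5° = 1.476 m; N'_3 = 79·cos18.5° − 29·1.476 = 32.1; c'Δl = 5.46; W sinα = 25.1
Slice 4: Δl = 3.0/cos38.1° = 3.812 m; N'_4 = 97·cos38.1° − 11·3.812 = 34.4; c'Δl = 14.11; W sinα = 59.9
Σc'Δl = 34.5 kN/m; ΣN' = 176.1 kN/m; ΣW sinα = 86.6 kN/m
Resisting = 34.5 + 176.1·tan22.6° = 34.5 + 73.3 = 107.8 kN/m
FS = 107.8 / 86.6 = 1.245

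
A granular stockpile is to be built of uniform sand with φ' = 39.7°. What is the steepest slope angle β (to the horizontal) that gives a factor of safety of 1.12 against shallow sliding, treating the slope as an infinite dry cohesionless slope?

For an infinite dry cohesionless slope FS = tanφ'/tanβ, so tanβ = tanφ' / FS.
tanβ = tan39.7° / 1.12 = 0.8302 / 1.12 = 0.7413
β = arctan(0.7413) = 36.55°

β = 36.5°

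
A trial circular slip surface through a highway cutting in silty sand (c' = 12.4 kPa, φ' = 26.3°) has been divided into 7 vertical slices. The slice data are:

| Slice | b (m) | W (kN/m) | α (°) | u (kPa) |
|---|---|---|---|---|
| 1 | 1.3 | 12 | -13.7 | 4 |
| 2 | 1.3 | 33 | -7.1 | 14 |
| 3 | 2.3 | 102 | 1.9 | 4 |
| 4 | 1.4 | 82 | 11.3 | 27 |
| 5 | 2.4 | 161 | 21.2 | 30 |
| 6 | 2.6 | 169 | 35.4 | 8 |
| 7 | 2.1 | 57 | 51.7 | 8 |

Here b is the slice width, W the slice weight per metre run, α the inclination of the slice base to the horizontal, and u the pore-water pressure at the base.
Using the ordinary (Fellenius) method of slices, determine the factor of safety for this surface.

Ordinary method of slices: FS = Σ[c'·Δl_i + (W_i cosα_i − u_i·Δl_i)·tanφ'] / Σ W_i sinα_i, with Δl_i = b_i / cosα_i.
Slice 1: Δl = 1.3/cos(-13.7°) = 1.338 m; N'_1 = 12·cos(-13.7°) − 4·1.338 = 6.3; c'Δl = 16.59; W sinα = -2.8
Slice 2: Δl = 1.3/cos(-7.1°) = 1.310 m; N'_2 = 33·cos(-7.1°) − 14·1.310 = 14.4; c'Δl = 16.24; W sinα = -4.1
Slice 3: Δl = 2.3/cos1.9° = 2.301 m; N'_3 = 102·cos1.9° − 4·2.301 = 92.7; c'Δl = 28.54; W sinα = 3.4
Slice 4: Δl = 1.4/cos11.3° = 1.428 m; N'_4 = 82·cos11.3° − 27·1.428 = 41.9; c'Δl = 17.70; W sinα = 16.1
Slice 5: Δl = 2.4/cos21.2° = 2.574 m; N'_5 = 161·cos21.2° − 30·2.574 = 72.9; c'Δl = 31.92; W sinα = 58.2
Slice 6: Δl = 2.6/cos35.4° = 3.190 m; N'_6 = 169·cos35.4° − 8·3.190 = 112.2; c'Δl = 39.55; W sinα = 97.9
Slice 7: Δl = 2.1/cos51.7° = 3.388 m; N'_7 = 57·cos51.7° − 8·3.388 = 8.2; c'Δl = 42.01; W sinα = 44.7
Σc'Δl = 192.6 kN/m; ΣN' = 348.7 kN/m; ΣW sinα = 213.4 kN/m
Resisting = 192.6 + 348.7·tan26.3° = 192.6 + 172.3 = 364.9 kN/m
FS = 364.9 / 213.4 = 1.710

FS = 1.71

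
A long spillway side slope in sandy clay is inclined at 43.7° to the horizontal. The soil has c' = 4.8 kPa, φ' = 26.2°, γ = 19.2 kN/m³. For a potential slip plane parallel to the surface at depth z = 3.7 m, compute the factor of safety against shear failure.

For an infinite slope with a slip plane parallel to the surface (no pore pressure): FS = [c' + γz cos²β tanφ'] / [γz sinβ cosβ].
γz = 19.2·3.7 = 71.04 kN/m²
Numerator = 4.8 + 71.04·cos²43.7°·tan26.2° = 4.8 + 71.04·0.5227·0.4921 = 23.071 kPa
Denominator = 71.04·sin43.7°·cos43.7° = 71.04·0.6909·0.7230 = 35.483 kPa
FS = 23.071 / 35.483 = 0.650

FS = 0.65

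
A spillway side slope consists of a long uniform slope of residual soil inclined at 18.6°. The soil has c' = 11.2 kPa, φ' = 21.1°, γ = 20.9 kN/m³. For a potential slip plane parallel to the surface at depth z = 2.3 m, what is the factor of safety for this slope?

FS = 1.92

For an infinite slope with a slip plane parallel to the surface (no pore pressure): FS = [c' + γz cos²β tanφ'] / [γz sinβ cosβ].
γz = 20.9·2.3 = 48.07 kN/m²
Numerator = 11.2 + 48.07·cos²18.6°·tan21.1° = 11.2 + 48.07·0.8983·0.3859 = 27.862 kPa
Denominator = 48.07·sin18.6°·cos18.6° = 48.07·0.3190·0.9478 = 14.532 kPa
FS = 27.862 / 14.532 = 1.917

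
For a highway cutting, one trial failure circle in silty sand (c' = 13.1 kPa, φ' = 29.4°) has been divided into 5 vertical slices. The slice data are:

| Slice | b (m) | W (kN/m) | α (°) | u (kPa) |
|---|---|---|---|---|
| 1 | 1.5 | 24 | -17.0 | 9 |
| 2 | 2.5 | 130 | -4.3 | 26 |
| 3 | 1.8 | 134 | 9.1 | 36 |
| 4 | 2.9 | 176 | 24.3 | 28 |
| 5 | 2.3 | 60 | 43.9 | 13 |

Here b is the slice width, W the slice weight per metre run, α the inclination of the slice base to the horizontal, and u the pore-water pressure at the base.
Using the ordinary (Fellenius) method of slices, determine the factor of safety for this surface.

Ordinary method of slices: FS = Σ[c'·Δl_i + (W_i cosα_i − u_i·Δl_i)·tanφ'] / Σ W_i sinα_i, with Δl_i = b_i / cosα_i.
Slice 1: Δl = 1.5/cos(-17.0°) = 1.569 m; N'_1 = 24·cos(-17.0°) − 9·1.569 = 8.8; c'Δl = 20.55; W sinα = -7.0
Slice 2: Δl = 2.5/cos(-4.3°) = 2.507 m; N'_2 = 130·cos(-4.3°) − 26·2.507 = 64.5; c'Δl = 32.84; W sinα = -9.7
Slice 3: Δl = 1.8/cos9.1° = 1.823 m; N'_3 = 134·cos9.1° − 36·1.823 = 66.7; c'Δl = 23.88; W sinα = 21.2
Slice 4: Δl = 2.9/cos24.3° = 3.182 m; N'_4 = 176·cos24.3° − 28·3.182 = 71.3; c'Δl = 41.68; W sinα = 72.4
Slice 5: Δl = 2.3/cos43.9° = 3.192 m; N'_5 = 60·cos43.9° − 13·3.192 = 1.7; c'Δl = 41.82; W sinα = 41.6
Σc'Δl = 160.8 kN/m; ΣN' = 213.0 kN/m; ΣW sinα = 118.5 kN/m
Resisting = 160.8 + 213.0·tan29.4° = 160.8 + 120.0 = 280.8 kN/m
FS = 280.8 / 118.5 = 2.370

FS = 2.37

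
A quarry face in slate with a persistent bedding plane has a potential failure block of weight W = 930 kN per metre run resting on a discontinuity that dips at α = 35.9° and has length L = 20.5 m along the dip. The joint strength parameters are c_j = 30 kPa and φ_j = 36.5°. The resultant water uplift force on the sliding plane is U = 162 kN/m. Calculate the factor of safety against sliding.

Resolving the block weight along and normal to the plane and applying the Mohr–Coulomb strength on the joint:
N' = W cosα − U = 930·cos35.9° − 162 = 591.3 kN/m
Driving force T = W sinα = 930·sin35.9° = 545.3 kN/m
Resisting force R = c_j·L + N'·tanφ_j = 30·20.5 + 591.3·tan36.5° = 615.0 + 437.6 = 1052.6 kN/m
FS = R / T = 1052.6 / 545.3 = 1.930

FS = 1.93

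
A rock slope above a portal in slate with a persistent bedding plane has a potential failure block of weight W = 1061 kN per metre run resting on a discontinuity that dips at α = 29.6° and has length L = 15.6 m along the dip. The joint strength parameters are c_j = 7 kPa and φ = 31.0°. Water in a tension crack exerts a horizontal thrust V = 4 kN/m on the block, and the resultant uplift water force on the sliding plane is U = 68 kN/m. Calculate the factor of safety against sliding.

Resolving the block weight along and normal to the plane and applying the Mohr–Coulomb strength on the joint:
N' = W cosα − U − V sinα = 1061·cos29.6° − 68 − 4·sin29.6° = 852.6 kN/m
Driving force T = W sinα + V cosα = 1061·sin29.6° + 4·cos29.6° = 527.6 kN/m
Resisting force R = c_j·L + N'·tanφ = 7·15.6 + 852.6·tan31.0° = 109.2 + 512.3 = 621.5 kN/m
FS = R / T = 621.5 / 527.6 = 1.178

FS = 1.18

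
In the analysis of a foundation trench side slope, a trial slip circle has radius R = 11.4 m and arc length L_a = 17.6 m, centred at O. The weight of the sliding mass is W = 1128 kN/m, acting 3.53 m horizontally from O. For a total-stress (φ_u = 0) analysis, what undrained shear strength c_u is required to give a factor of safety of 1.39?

FS = c_u·L_a·R / (W·d), so c_u = FS·W·d / (L_a·R).
c_u = 1.39·1128·3.53 / (17.60·11.4) = 5534.8 / 200.64 = 27.59 kPa

c_u = 27.6 kPa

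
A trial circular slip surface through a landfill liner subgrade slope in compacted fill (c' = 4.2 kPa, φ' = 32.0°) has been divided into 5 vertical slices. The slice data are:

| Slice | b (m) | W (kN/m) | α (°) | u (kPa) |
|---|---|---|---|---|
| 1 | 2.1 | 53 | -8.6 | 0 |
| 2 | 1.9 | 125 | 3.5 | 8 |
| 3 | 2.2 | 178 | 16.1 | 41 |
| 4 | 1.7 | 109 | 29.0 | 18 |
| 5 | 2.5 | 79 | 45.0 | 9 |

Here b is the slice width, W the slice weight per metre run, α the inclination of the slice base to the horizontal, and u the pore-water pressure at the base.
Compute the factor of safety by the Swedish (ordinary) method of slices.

FS = 1.60

Ordinary method of slices: FS = Σ[c'·Δl_i + (W_i cosα_i − u_i·Δl_i)·tanφ'] / Σ W_i sinα_i, with Δl_i = b_i / cosα_i.
Slice 1: Δl = 2.1/cos(-8.6°) = 2.124 m; N'_1 = 53·cos(-8.6°) − 0·2.124 = 52.4; c'Δl = 8.92; W sinα = -7.9
Slice 2: Δl = 1.9/cos3.5° = 1.904 m; N'_2 = 125·cos3.5° − 8·1.904 = 109.5; c'Δl = 7.99; W sinα = 7.6
Slice 3: Δl = 2.2/cos16.1° = 2.290 m; N'_3 = 178·cos16.1° − 41·2.290 = 77.1; c'Δl = 9.62; W sinα = 49.4
Slice 4: Δl = 1.7/cos29.0° = 1.944 m; N'_4 = 109·cos29.0° − 18·1.944 = 60.3; c'Δl = 8.16; W sinα = 52.8
Slice 5: Δl = 2.5/cos45.0° = 3.536 m; N'_5 = 79·cos45.0° − 9·3.536 = 24.0; c'Δl = 14.85; W sinα = 55.9
Σc'Δl = 49.5 kN/m; ΣN' = 323.5 kN/m; ΣW sinα = 157.8 kN/m
Resisting = 49.5 + 323.5·tan32.0° = 49.5 + 202.1 = 251.7 kN/m
FS = 251.7 / 157.8 = 1.595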